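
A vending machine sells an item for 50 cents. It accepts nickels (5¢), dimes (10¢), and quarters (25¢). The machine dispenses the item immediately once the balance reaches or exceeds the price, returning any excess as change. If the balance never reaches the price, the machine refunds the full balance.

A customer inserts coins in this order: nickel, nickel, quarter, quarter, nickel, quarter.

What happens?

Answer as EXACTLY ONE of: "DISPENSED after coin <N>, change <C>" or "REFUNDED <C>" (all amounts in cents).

Price: 50¢
Coin 1 (nickel, 5¢): balance = 5¢
Coin 2 (nickel, 5¢): balance = 10¢
Coin 3 (quarter, 25¢): balance = 35¢
Coin 4 (quarter, 25¢): balance = 60¢
  → balance >= price → DISPENSE, change = 60 - 50 = 10¢

Answer: DISPENSED after coin 4, change 10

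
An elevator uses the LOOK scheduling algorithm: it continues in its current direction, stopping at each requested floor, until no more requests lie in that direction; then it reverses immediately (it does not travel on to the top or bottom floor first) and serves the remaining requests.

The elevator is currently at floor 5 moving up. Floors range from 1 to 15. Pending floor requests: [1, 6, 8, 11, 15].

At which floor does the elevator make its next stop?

Current floor: 5, direction: up
Requests above: [6, 8, 11, 15]
Requests below: [1]
Moving up and requests lie above → nearest above is min([6, 8, 11, 15]) = 6

Answer: 6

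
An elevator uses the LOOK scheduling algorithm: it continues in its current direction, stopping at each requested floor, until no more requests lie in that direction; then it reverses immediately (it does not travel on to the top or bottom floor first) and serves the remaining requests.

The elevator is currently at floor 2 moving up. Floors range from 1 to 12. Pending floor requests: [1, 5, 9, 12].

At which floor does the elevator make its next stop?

Answer: 5

Derivation:
Current floor: 2, direction: up
Requests above: [5, 9, 12]
Requests below: [1]
Moving up and requests lie above → nearest above is min([5, 9, 12]) = 5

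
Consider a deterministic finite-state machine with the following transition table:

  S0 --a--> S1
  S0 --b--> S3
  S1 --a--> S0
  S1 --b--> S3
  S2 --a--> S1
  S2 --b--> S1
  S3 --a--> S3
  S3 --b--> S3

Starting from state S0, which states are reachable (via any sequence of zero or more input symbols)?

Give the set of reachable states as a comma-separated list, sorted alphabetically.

Answer: S0, S1, S3

Derivation:
BFS from S0:
  visit S0: S0--a-->S1 (new), S0--b-->S3 (new)
  visit S1: S1--a-->S0 (seen), S1--b-->S3 (seen)
  visit S3: S3--a-->S3 (seen), S3--b-->S3 (seen)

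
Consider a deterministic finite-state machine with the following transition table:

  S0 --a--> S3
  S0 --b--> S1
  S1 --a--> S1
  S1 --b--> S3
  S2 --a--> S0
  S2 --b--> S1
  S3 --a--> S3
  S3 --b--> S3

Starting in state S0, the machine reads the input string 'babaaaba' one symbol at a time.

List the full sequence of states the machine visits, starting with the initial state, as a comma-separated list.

Start: S0
  read 'b': S0 --b--> S1
  read 'a': S1 --a--> S1
  read 'b': S1 --b--> S3
  read 'a': S3 --a--> S3
  read 'a': S3 --a--> S3
  read 'a': S3 --a--> S3
  read 'b': S3 --b--> S3
  read 'a': S3 --a--> S3

Answer: S0, S1, S1, S3, S3, S3, S3, S3, S3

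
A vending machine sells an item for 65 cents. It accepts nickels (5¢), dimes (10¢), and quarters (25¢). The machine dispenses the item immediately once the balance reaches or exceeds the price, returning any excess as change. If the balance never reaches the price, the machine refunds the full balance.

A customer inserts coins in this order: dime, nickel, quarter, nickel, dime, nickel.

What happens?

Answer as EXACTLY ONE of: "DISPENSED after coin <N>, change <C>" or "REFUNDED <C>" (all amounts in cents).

Price: 65¢
Coin 1 (dime, 10¢): balance = 10¢
Coin 2 (nickel, 5¢): balance = 15¢
Coin 3 (quarter, 25¢): balance = 40¢
Coin 4 (nickel, 5¢): balance = 45¢
Coin 5 (dime, 10¢): balance = 55¢
Coin 6 (nickel, 5¢): balance = 60¢
All coins inserted, balance 60¢ < price 65¢ → REFUND 60¢

Answer: REFUNDED 60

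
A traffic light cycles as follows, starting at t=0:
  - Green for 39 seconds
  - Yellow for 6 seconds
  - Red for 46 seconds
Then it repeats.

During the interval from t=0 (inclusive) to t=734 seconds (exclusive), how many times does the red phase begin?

Answer: 8

Derivation:
Cycle = 39+6+46 = 91s
red phase starts at t = k*91 + 45 for k=0,1,2,...
Need k*91+45 < 734 → k < 7.571
k ∈ {0, ..., 7} → 8 starts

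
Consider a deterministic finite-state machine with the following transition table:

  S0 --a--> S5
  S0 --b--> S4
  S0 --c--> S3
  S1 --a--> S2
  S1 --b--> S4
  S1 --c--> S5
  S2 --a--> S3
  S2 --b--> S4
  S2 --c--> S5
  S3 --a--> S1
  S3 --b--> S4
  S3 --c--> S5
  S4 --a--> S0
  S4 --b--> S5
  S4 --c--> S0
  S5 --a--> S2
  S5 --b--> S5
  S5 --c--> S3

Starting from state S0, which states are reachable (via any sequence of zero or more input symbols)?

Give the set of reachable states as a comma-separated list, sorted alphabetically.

BFS from S0:
  visit S0: S0--a-->S5 (new), S0--b-->S4 (new), S0--c-->S3 (new)
  visit S5: S5--a-->S2 (new), S5--b-->S5 (seen), S5--c-->S3 (seen)
  visit S4: S4--a-->S0 (seen), S4--b-->S5 (seen), S4--c-->S0 (seen)
  visit S3: S3--a-->S1 (new), S3--b-->S4 (seen), S3--c-->S5 (seen)
  visit S2: S2--a-->S3 (seen), S2--b-->S4 (seen), S2--c-->S5 (seen)
  visit S1: S1--a-->S2 (seen), S1--b-->S4 (seen), S1--c-->S5 (seen)

Answer: S0, S1, S2, S3, S4, S5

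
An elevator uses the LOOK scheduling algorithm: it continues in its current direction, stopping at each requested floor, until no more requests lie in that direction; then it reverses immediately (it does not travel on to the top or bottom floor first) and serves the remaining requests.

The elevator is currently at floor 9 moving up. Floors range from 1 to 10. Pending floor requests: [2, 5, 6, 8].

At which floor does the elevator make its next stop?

Current floor: 9, direction: up
Requests above: []
Requests below: [2, 5, 6, 8]
Moving up but no requests above → reverse; nearest below is max([2, 5, 6, 8]) = 8

Answer: 8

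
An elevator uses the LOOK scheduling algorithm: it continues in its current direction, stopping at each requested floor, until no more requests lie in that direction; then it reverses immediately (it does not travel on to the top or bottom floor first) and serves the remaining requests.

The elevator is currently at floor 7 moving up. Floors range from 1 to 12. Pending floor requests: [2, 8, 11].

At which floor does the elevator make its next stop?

Current floor: 7, direction: up
Requests above: [8, 11]
Requests below: [2]
Moving up and requests lie above → nearest above is min([8, 11]) = 8

Answer: 8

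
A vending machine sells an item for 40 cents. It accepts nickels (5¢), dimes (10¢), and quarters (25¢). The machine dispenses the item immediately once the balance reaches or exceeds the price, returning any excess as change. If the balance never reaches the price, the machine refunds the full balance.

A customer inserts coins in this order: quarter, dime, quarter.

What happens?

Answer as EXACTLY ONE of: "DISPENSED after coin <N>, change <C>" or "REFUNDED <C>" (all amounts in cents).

Price: 40¢
Coin 1 (quarter, 25¢): balance = 25¢
Coin 2 (dime, 10¢): balance = 35¢
Coin 3 (quarter, 25¢): balance = 60¢
  → balance >= price → DISPENSE, change = 60 - 40 = 20¢

Answer: DISPENSED after coin 3, change 20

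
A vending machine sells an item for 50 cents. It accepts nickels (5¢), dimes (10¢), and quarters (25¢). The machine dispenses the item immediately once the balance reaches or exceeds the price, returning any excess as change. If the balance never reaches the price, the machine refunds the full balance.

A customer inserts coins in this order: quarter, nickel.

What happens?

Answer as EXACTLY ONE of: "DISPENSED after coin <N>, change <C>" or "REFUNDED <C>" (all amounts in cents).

Answer: REFUNDED 30

Derivation:
Price: 50¢
Coin 1 (quarter, 25¢): balance = 25¢
Coin 2 (nickel, 5¢): balance = 30¢
All coins inserted, balance 30¢ < price 50¢ → REFUND 30¢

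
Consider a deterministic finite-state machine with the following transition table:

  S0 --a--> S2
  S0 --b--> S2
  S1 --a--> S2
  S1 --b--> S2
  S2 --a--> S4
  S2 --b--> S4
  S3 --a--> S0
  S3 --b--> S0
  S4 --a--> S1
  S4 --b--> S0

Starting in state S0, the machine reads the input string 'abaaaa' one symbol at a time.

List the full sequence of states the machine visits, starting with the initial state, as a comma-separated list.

Start: S0
  read 'a': S0 --a--> S2
  read 'b': S2 --b--> S4
  read 'a': S4 --a--> S1
  read 'a': S1 --a--> S2
  read 'a': S2 --a--> S4
  read 'a': S4 --a--> S1

Answer: S0, S2, S4, S1, S2, S4, S1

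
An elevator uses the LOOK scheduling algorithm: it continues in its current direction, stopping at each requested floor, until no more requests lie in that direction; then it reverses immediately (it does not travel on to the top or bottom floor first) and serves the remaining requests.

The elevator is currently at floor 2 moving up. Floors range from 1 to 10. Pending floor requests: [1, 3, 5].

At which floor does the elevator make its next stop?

Answer: 3

Derivation:
Current floor: 2, direction: up
Requests above: [3, 5]
Requests below: [1]
Moving up and requests lie above → nearest above is min([3, 5]) = 3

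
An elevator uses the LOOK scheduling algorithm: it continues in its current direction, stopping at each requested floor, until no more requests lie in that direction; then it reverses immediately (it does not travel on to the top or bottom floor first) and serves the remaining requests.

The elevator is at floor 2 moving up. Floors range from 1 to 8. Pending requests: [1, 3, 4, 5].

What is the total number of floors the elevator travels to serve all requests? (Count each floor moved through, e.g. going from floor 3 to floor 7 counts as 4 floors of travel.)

Answer: 7

Derivation:
Start at floor 2 moving up, LOOK stop order: [3, 4, 5, 1]
  2 → 3: |3-2| = 1, total = 1
  3 → 4: |4-3| = 1, total = 2
  4 → 5: |5-4| = 1, total = 3
  5 → 1: |1-5| = 4, total = 7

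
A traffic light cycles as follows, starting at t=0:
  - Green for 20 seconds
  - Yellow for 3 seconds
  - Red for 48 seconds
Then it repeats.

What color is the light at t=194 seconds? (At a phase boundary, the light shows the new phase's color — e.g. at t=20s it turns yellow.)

Answer: red

Derivation:
Cycle length = 20 + 3 + 48 = 71s
t = 194, phase_t = 194 mod 71 = 52
52 >= 23 → RED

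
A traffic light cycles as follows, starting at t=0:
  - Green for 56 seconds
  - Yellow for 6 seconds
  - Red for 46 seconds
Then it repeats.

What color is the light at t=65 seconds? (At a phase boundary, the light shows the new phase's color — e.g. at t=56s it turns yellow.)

Cycle length = 56 + 6 + 46 = 108s
t = 65, phase_t = 65 mod 108 = 65
65 >= 62 → RED

Answer: red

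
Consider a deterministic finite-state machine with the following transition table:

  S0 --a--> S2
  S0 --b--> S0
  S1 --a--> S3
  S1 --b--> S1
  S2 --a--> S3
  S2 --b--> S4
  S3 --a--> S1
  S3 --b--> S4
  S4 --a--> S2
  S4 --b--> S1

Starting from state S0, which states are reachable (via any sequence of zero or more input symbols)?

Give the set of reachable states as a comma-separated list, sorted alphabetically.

Answer: S0, S1, S2, S3, S4

Derivation:
BFS from S0:
  visit S0: S0--a-->S2 (new), S0--b-->S0 (seen)
  visit S2: S2--a-->S3 (new), S2--b-->S4 (new)
  visit S3: S3--a-->S1 (new), S3--b-->S4 (seen)
  visit S4: S4--a-->S2 (seen), S4--b-->S1 (seen)
  visit S1: S1--a-->S3 (seen), S1--b-->S1 (seen)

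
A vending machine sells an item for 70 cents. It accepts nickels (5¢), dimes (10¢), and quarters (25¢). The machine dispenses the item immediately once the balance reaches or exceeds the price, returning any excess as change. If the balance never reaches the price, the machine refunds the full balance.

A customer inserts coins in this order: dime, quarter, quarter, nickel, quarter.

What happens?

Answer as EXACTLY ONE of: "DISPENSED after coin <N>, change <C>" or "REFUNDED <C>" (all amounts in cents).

Price: 70¢
Coin 1 (dime, 10¢): balance = 10¢
Coin 2 (quarter, 25¢): balance = 35¢
Coin 3 (quarter, 25¢): balance = 60¢
Coin 4 (nickel, 5¢): balance = 65¢
Coin 5 (quarter, 25¢): balance = 90¢
  → balance >= price → DISPENSE, change = 90 - 70 = 20¢

Answer: DISPENSED after coin 5, change 20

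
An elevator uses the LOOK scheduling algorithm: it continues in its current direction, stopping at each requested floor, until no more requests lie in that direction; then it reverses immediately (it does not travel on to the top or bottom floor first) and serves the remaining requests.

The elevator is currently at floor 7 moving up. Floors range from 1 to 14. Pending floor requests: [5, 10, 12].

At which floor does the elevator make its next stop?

Answer: 10

Derivation:
Current floor: 7, direction: up
Requests above: [10, 12]
Requests below: [5]
Moving up and requests lie above → nearest above is min([10, 12]) = 10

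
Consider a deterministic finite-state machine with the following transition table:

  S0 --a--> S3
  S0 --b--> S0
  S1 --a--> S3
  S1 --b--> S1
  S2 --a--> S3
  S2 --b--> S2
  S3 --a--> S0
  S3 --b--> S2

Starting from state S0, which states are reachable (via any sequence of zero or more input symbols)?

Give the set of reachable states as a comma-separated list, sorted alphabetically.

BFS from S0:
  visit S0: S0--a-->S3 (new), S0--b-->S0 (seen)
  visit S3: S3--a-->S0 (seen), S3--b-->S2 (new)
  visit S2: S2--a-->S3 (seen), S2--b-->S2 (seen)

Answer: S0, S2, S3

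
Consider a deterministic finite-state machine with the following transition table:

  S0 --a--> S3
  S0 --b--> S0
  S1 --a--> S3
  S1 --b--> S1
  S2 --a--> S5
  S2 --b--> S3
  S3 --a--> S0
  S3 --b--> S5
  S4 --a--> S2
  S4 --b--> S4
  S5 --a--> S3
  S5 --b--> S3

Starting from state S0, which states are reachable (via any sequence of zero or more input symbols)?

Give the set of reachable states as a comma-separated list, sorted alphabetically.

BFS from S0:
  visit S0: S0--a-->S3 (new), S0--b-->S0 (seen)
  visit S3: S3--a-->S0 (seen), S3--b-->S5 (new)
  visit S5: S5--a-->S3 (seen), S5--b-->S3 (seen)

Answer: S0, S3, S5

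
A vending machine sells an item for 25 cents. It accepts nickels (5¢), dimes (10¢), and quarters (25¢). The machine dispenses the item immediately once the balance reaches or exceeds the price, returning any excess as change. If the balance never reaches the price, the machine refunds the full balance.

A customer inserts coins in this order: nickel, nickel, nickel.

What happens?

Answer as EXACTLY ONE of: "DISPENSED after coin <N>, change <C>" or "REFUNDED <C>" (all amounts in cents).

Answer: REFUNDED 15

Derivation:
Price: 25¢
Coin 1 (nickel, 5¢): balance = 5¢
Coin 2 (nickel, 5¢): balance = 10¢
Coin 3 (nickel, 5¢): balance = 15¢
All coins inserted, balance 15¢ < price 25¢ → REFUND 15¢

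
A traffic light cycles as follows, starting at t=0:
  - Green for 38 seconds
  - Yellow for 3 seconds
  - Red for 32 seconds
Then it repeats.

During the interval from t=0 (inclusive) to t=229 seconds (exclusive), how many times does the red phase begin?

Cycle = 38+3+32 = 73s
red phase starts at t = k*73 + 41 for k=0,1,2,...
Need k*73+41 < 229 → k < 2.575
k ∈ {0, ..., 2} → 3 starts

Answer: 3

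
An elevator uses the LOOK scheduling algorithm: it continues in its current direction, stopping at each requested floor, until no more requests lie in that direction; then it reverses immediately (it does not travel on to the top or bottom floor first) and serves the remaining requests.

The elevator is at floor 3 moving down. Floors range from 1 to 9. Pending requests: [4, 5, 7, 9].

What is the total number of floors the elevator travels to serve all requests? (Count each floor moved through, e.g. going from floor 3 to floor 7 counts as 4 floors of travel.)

Start at floor 3 moving down, LOOK stop order: [4, 5, 7, 9]
  3 → 4: |4-3| = 1, total = 1
  4 → 5: |5-4| = 1, total = 2
  5 → 7: |7-5| = 2, total = 4
  7 → 9: |9-7| = 2, total = 6

Answer: 6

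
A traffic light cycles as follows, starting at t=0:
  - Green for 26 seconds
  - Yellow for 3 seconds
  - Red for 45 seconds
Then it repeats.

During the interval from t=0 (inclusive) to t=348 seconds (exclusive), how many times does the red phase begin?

Cycle = 26+3+45 = 74s
red phase starts at t = k*74 + 29 for k=0,1,2,...
Need k*74+29 < 348 → k < 4.311
k ∈ {0, ..., 4} → 5 starts

Answer: 5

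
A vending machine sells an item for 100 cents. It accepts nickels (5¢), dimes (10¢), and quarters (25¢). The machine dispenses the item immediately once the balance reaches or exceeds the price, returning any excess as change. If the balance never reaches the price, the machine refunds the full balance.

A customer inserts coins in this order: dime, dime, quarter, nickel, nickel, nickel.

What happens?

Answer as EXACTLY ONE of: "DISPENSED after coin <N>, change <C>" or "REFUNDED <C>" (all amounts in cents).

Price: 100¢
Coin 1 (dime, 10¢): balance = 10¢
Coin 2 (dime, 10¢): balance = 20¢
Coin 3 (quarter, 25¢): balance = 45¢
Coin 4 (nickel, 5¢): balance = 50¢
Coin 5 (nickel, 5¢): balance = 55¢
Coin 6 (nickel, 5¢): balance = 60¢
All coins inserted, balance 60¢ < price 100¢ → REFUND 60¢

Answer: REFUNDED 60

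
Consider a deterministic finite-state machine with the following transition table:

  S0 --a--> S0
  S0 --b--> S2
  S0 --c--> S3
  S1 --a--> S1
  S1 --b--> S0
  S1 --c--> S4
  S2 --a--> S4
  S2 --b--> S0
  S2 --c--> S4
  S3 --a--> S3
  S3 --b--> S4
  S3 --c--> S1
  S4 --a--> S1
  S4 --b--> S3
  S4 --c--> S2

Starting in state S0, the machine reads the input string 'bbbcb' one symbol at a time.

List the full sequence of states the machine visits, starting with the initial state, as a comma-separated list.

Start: S0
  read 'b': S0 --b--> S2
  read 'b': S2 --b--> S0
  read 'b': S0 --b--> S2
  read 'c': S2 --c--> S4
  read 'b': S4 --b--> S3

Answer: S0, S2, S0, S2, S4, S3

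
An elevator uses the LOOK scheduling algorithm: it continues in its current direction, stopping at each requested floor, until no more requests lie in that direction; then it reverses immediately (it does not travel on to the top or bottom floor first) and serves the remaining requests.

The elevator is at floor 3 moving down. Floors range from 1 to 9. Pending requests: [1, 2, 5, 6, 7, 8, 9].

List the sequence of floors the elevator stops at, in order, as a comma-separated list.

Current: 3, moving DOWN
Serve below first (descending): [2, 1]
Then reverse, serve above (ascending): [5, 6, 7, 8, 9]

Answer: 2, 1, 5, 6, 7, 8, 9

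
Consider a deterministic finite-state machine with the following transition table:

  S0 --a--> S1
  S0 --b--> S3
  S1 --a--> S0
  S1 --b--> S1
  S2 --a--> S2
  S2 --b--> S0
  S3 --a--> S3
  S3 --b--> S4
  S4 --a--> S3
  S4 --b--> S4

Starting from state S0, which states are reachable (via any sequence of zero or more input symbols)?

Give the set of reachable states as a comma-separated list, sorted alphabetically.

Answer: S0, S1, S3, S4

Derivation:
BFS from S0:
  visit S0: S0--a-->S1 (new), S0--b-->S3 (new)
  visit S1: S1--a-->S0 (seen), S1--b-->S1 (seen)
  visit S3: S3--a-->S3 (seen), S3--b-->S4 (new)
  visit S4: S4--a-->S3 (seen), S4--b-->S4 (seen)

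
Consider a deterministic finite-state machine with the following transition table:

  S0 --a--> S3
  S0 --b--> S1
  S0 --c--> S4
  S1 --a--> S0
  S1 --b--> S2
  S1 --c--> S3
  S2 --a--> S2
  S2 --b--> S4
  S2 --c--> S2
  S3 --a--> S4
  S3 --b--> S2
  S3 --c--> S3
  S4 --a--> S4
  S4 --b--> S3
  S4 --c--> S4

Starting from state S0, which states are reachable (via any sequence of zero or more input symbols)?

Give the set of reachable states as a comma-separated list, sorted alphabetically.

BFS from S0:
  visit S0: S0--a-->S3 (new), S0--b-->S1 (new), S0--c-->S4 (new)
  visit S3: S3--a-->S4 (seen), S3--b-->S2 (new), S3--c-->S3 (seen)
  visit S1: S1--a-->S0 (seen), S1--b-->S2 (seen), S1--c-->S3 (seen)
  visit S4: S4--a-->S4 (seen), S4--b-->S3 (seen), S4--c-->S4 (seen)
  visit S2: S2--a-->S2 (seen), S2--b-->S4 (seen), S2--c-->S2 (seen)

Answer: S0, S1, S2, S3, S4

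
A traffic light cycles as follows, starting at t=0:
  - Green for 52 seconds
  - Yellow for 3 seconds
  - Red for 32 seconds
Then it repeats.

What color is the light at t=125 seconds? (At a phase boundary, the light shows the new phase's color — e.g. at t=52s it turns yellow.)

Cycle length = 52 + 3 + 32 = 87s
t = 125, phase_t = 125 mod 87 = 38
38 < 52 (green end) → GREEN

Answer: green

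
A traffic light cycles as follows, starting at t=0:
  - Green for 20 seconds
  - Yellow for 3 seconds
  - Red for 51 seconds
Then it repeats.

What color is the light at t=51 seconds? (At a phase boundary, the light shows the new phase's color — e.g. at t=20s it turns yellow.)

Cycle length = 20 + 3 + 51 = 74s
t = 51, phase_t = 51 mod 74 = 51
51 >= 23 → RED

Answer: red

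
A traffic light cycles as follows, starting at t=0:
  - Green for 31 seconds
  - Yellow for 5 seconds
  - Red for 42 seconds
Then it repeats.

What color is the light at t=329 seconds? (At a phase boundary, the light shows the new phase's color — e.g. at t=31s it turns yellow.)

Answer: green

Derivation:
Cycle length = 31 + 5 + 42 = 78s
t = 329, phase_t = 329 mod 78 = 17
17 < 31 (green end) → GREEN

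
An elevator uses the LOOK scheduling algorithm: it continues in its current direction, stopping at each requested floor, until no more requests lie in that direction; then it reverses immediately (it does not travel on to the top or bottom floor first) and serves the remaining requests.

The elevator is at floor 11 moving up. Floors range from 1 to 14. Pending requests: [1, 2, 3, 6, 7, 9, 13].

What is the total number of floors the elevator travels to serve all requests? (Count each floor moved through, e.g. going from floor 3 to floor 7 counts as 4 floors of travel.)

Answer: 14

Derivation:
Start at floor 11 moving up, LOOK stop order: [13, 9, 7, 6, 3, 2, 1]
  11 → 13: |13-11| = 2, total = 2
  13 → 9: |9-13| = 4, total = 6
  9 → 7: |7-9| = 2, total = 8
  7 → 6: |6-7| = 1, total = 9
  6 → 3: |3-6| = 3, total = 12
  3 → 2: |2-3| = 1, total = 13
  2 → 1: |1-2| = 1, total = 14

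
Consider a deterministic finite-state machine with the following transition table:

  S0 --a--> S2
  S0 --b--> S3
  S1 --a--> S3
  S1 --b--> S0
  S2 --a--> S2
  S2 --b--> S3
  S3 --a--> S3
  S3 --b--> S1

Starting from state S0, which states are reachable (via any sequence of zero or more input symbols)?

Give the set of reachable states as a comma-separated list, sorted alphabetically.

BFS from S0:
  visit S0: S0--a-->S2 (new), S0--b-->S3 (new)
  visit S2: S2--a-->S2 (seen), S2--b-->S3 (seen)
  visit S3: S3--a-->S3 (seen), S3--b-->S1 (new)
  visit S1: S1--a-->S3 (seen), S1--b-->S0 (seen)

Answer: S0, S1, S2, S3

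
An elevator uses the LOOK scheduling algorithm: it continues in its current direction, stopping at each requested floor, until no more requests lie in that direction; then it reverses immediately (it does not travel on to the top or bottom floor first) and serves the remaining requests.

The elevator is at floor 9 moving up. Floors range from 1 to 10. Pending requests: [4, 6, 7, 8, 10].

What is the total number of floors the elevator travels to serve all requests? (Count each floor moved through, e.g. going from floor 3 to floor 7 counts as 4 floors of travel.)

Answer: 7

Derivation:
Start at floor 9 moving up, LOOK stop order: [10, 8, 7, 6, 4]
  9 → 10: |10-9| = 1, total = 1
  10 → 8: |8-10| = 2, total = 3
  8 → 7: |7-8| = 1, total = 4
  7 → 6: |6-7| = 1, total = 5
  6 → 4: |4-6| = 2, total = 7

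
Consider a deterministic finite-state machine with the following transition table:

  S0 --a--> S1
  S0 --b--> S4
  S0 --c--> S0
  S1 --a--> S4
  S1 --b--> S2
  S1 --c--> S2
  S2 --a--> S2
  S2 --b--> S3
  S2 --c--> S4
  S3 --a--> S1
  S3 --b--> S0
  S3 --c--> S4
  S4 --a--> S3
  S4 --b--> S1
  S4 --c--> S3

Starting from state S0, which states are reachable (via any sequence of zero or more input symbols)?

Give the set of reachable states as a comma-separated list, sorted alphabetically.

Answer: S0, S1, S2, S3, S4

Derivation:
BFS from S0:
  visit S0: S0--a-->S1 (new), S0--b-->S4 (new), S0--c-->S0 (seen)
  visit S1: S1--a-->S4 (seen), S1--b-->S2 (new), S1--c-->S2 (seen)
  visit S4: S4--a-->S3 (new), S4--b-->S1 (seen), S4--c-->S3 (seen)
  visit S2: S2--a-->S2 (seen), S2--b-->S3 (seen), S2--c-->S4 (seen)
  visit S3: S3--a-->S1 (seen), S3--b-->S0 (seen), S3--c-->S4 (seen)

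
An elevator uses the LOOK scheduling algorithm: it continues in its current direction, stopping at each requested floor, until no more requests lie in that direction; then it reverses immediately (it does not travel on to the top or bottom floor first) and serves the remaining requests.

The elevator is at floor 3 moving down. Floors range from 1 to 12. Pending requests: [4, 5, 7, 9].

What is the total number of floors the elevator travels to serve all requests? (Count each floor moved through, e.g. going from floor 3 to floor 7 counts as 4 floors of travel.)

Answer: 6

Derivation:
Start at floor 3 moving down, LOOK stop order: [4, 5, 7, 9]
  3 → 4: |4-3| = 1, total = 1
  4 → 5: |5-4| = 1, total = 2
  5 → 7: |7-5| = 2, total = 4
  7 → 9: |9-7| = 2, total = 6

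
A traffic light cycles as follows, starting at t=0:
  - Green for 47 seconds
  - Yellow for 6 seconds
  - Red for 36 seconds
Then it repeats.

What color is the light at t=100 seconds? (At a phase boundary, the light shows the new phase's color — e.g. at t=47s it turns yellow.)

Cycle length = 47 + 6 + 36 = 89s
t = 100, phase_t = 100 mod 89 = 11
11 < 47 (green end) → GREEN

Answer: green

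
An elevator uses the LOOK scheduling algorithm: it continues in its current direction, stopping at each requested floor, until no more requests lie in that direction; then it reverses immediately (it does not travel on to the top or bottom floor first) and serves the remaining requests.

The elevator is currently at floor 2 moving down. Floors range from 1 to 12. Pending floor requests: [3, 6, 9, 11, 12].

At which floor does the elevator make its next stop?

Current floor: 2, direction: down
Requests above: [3, 6, 9, 11, 12]
Requests below: []
Moving down but no requests below → reverse; nearest above is min([3, 6, 9, 11, 12]) = 3

Answer: 3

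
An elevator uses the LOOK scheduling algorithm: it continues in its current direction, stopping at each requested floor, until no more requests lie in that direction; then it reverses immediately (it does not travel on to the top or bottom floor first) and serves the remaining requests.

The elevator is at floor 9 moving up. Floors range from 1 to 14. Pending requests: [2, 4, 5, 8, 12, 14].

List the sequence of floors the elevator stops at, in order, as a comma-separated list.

Current: 9, moving UP
Serve above first (ascending): [12, 14]
Then reverse, serve below (descending): [8, 5, 4, 2]

Answer: 12, 14, 8, 5, 4, 2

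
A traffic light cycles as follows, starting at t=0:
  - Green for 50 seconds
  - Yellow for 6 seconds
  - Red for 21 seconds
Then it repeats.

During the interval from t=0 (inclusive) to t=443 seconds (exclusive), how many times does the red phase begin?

Cycle = 50+6+21 = 77s
red phase starts at t = k*77 + 56 for k=0,1,2,...
Need k*77+56 < 443 → k < 5.026
k ∈ {0, ..., 5} → 6 starts

Answer: 6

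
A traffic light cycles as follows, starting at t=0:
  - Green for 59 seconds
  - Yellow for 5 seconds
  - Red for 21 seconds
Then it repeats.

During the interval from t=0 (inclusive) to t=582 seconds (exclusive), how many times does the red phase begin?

Answer: 7

Derivation:
Cycle = 59+5+21 = 85s
red phase starts at t = k*85 + 64 for k=0,1,2,...
Need k*85+64 < 582 → k < 6.094
k ∈ {0, ..., 6} → 7 starts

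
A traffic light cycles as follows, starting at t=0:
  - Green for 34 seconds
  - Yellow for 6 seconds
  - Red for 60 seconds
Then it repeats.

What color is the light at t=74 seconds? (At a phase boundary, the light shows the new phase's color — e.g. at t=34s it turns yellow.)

Answer: red

Derivation:
Cycle length = 34 + 6 + 60 = 100s
t = 74, phase_t = 74 mod 100 = 74
74 >= 40 → RED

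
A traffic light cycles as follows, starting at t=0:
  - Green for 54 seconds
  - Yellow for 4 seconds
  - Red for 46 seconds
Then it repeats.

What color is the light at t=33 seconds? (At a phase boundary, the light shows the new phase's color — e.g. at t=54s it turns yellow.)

Cycle length = 54 + 4 + 46 = 104s
t = 33, phase_t = 33 mod 104 = 33
33 < 54 (green end) → GREEN

Answer: green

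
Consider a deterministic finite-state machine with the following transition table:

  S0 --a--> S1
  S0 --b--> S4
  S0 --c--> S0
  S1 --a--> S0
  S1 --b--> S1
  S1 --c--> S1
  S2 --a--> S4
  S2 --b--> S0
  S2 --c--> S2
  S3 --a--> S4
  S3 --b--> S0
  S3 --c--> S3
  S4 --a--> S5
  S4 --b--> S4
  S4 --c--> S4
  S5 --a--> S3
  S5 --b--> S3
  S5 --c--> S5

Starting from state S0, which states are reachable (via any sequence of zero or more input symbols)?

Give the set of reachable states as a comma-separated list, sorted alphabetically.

Answer: S0, S1, S3, S4, S5

Derivation:
BFS from S0:
  visit S0: S0--a-->S1 (new), S0--b-->S4 (new), S0--c-->S0 (seen)
  visit S1: S1--a-->S0 (seen), S1--b-->S1 (seen), S1--c-->S1 (seen)
  visit S4: S4--a-->S5 (new), S4--b-->S4 (seen), S4--c-->S4 (seen)
  visit S5: S5--a-->S3 (new), S5--b-->S3 (seen), S5--c-->S5 (seen)
  visit S3: S3--a-->S4 (seen), S3--b-->S0 (seen), S3--c-->S3 (seen)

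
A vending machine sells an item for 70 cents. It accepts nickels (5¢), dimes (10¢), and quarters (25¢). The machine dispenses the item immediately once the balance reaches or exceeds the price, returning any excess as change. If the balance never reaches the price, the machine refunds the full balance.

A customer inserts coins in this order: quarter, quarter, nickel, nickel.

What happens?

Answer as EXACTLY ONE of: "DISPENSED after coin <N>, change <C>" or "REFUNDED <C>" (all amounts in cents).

Answer: REFUNDED 60

Derivation:
Price: 70¢
Coin 1 (quarter, 25¢): balance = 25¢
Coin 2 (quarter, 25¢): balance = 50¢
Coin 3 (nickel, 5¢): balance = 55¢
Coin 4 (nickel, 5¢): balance = 60¢
All coins inserted, balance 60¢ < price 70¢ → REFUND 60¢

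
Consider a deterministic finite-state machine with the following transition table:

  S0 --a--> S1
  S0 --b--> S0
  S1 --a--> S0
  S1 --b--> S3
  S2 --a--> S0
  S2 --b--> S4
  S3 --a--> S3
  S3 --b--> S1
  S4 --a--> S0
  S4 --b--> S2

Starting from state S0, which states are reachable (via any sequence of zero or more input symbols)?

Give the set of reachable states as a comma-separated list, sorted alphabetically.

Answer: S0, S1, S3

Derivation:
BFS from S0:
  visit S0: S0--a-->S1 (new), S0--b-->S0 (seen)
  visit S1: S1--a-->S0 (seen), S1--b-->S3 (new)
  visit S3: S3--a-->S3 (seen), S3--b-->S1 (seen)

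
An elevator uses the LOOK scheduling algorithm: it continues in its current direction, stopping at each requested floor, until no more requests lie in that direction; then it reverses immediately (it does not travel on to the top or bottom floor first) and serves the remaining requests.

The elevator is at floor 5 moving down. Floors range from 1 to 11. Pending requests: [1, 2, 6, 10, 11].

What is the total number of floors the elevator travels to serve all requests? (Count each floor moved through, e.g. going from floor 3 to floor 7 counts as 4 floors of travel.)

Answer: 14

Derivation:
Start at floor 5 moving down, LOOK stop order: [2, 1, 6, 10, 11]
  5 → 2: |2-5| = 3, total = 3
  2 → 1: |1-2| = 1, total = 4
  1 → 6: |6-1| = 5, total = 9
  6 → 10: |10-6| = 4, total = 13
  10 → 11: |11-10| = 1, total = 14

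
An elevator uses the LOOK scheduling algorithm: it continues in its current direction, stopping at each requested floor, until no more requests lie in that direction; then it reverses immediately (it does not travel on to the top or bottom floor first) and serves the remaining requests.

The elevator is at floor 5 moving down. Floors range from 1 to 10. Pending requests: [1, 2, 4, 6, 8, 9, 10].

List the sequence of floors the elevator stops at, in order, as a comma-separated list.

Current: 5, moving DOWN
Serve below first (descending): [4, 2, 1]
Then reverse, serve above (ascending): [6, 8, 9, 10]

Answer: 4, 2, 1, 6, 8, 9, 10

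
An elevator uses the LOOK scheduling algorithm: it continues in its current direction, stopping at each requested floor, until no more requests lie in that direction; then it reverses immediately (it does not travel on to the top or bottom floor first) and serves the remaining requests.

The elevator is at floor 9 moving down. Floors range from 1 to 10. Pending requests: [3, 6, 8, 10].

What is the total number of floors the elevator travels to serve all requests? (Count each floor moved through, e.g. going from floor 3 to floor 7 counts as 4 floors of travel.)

Start at floor 9 moving down, LOOK stop order: [8, 6, 3, 10]
  9 → 8: |8-9| = 1, total = 1
  8 → 6: |6-8| = 2, total = 3
  6 → 3: |3-6| = 3, total = 6
  3 → 10: |10-3| = 7, total = 13

Answer: 13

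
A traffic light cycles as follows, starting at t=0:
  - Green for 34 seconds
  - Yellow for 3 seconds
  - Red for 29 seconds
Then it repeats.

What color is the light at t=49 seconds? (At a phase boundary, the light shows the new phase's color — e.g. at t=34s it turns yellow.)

Answer: red

Derivation:
Cycle length = 34 + 3 + 29 = 66s
t = 49, phase_t = 49 mod 66 = 49
49 >= 37 → RED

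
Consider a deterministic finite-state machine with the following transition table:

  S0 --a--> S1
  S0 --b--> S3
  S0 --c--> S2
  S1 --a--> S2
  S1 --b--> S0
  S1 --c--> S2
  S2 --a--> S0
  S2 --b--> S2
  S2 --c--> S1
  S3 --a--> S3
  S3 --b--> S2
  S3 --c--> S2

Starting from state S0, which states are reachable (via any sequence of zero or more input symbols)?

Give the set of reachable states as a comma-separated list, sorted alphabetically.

BFS from S0:
  visit S0: S0--a-->S1 (new), S0--b-->S3 (new), S0--c-->S2 (new)
  visit S1: S1--a-->S2 (seen), S1--b-->S0 (seen), S1--c-->S2 (seen)
  visit S3: S3--a-->S3 (seen), S3--b-->S2 (seen), S3--c-->S2 (seen)
  visit S2: S2--a-->S0 (seen), S2--b-->S2 (seen), S2--c-->S1 (seen)

Answer: S0, S1, S2, S3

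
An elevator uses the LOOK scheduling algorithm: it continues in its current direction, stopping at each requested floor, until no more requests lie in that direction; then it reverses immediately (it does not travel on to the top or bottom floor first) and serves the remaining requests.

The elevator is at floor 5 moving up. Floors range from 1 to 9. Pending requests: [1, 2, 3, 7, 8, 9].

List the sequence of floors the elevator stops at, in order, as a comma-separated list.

Current: 5, moving UP
Serve above first (ascending): [7, 8, 9]
Then reverse, serve below (descending): [3, 2, 1]

Answer: 7, 8, 9, 3, 2, 1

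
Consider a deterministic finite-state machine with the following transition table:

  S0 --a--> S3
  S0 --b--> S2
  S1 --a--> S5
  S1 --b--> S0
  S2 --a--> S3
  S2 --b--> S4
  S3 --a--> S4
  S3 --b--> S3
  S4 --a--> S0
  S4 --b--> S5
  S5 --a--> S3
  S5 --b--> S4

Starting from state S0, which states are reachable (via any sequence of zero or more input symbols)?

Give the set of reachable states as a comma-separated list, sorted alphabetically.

BFS from S0:
  visit S0: S0--a-->S3 (new), S0--b-->S2 (new)
  visit S3: S3--a-->S4 (new), S3--b-->S3 (seen)
  visit S2: S2--a-->S3 (seen), S2--b-->S4 (seen)
  visit S4: S4--a-->S0 (seen), S4--b-->S5 (new)
  visit S5: S5--a-->S3 (seen), S5--b-->S4 (seen)

Answer: S0, S2, S3, S4, S5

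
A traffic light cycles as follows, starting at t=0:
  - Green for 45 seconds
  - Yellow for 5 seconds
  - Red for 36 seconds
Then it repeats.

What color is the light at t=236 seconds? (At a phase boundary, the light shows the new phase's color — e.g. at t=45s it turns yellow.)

Cycle length = 45 + 5 + 36 = 86s
t = 236, phase_t = 236 mod 86 = 64
64 >= 50 → RED

Answer: red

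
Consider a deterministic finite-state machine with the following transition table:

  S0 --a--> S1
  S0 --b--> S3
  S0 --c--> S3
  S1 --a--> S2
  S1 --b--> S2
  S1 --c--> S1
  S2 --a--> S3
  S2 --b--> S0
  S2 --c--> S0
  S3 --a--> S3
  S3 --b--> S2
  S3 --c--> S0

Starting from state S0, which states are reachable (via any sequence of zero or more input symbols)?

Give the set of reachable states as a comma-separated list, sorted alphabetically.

Answer: S0, S1, S2, S3

Derivation:
BFS from S0:
  visit S0: S0--a-->S1 (new), S0--b-->S3 (new), S0--c-->S3 (seen)
  visit S1: S1--a-->S2 (new), S1--b-->S2 (seen), S1--c-->S1 (seen)
  visit S3: S3--a-->S3 (seen), S3--b-->S2 (seen), S3--c-->S0 (seen)
  visit S2: S2--a-->S3 (seen), S2--b-->S0 (seen), S2--c-->S0 (seen)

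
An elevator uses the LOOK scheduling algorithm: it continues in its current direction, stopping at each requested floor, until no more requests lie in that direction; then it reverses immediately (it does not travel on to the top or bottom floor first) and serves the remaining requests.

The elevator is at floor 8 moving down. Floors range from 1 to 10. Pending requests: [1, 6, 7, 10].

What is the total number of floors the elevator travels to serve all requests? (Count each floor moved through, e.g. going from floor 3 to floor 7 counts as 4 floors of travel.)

Answer: 16

Derivation:
Start at floor 8 moving down, LOOK stop order: [7, 6, 1, 10]
  8 → 7: |7-8| = 1, total = 1
  7 → 6: |6-7| = 1, total = 2
  6 → 1: |1-6| = 5, total = 7
  1 → 10: |10-1| = 9, total = 16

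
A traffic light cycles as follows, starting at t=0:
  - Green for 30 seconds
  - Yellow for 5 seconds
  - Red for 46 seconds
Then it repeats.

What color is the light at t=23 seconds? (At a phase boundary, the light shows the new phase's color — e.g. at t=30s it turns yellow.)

Cycle length = 30 + 5 + 46 = 81s
t = 23, phase_t = 23 mod 81 = 23
23 < 30 (green end) → GREEN

Answer: green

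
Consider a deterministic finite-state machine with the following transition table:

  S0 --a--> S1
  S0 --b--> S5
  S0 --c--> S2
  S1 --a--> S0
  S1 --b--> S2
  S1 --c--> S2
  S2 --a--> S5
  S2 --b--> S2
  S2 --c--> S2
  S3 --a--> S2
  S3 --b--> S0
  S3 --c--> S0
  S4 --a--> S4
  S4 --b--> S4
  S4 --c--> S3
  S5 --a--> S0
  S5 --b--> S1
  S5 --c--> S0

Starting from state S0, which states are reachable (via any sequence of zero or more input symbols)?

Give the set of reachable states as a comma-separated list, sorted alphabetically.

Answer: S0, S1, S2, S5

Derivation:
BFS from S0:
  visit S0: S0--a-->S1 (new), S0--b-->S5 (new), S0--c-->S2 (new)
  visit S1: S1--a-->S0 (seen), S1--b-->S2 (seen), S1--c-->S2 (seen)
  visit S5: S5--a-->S0 (seen), S5--b-->S1 (seen), S5--c-->S0 (seen)
  visit S2: S2--a-->S5 (seen), S2--b-->S2 (seen), S2--c-->S2 (seen)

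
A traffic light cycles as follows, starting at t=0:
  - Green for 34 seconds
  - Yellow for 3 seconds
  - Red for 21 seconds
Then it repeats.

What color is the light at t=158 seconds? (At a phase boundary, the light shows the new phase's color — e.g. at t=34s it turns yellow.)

Cycle length = 34 + 3 + 21 = 58s
t = 158, phase_t = 158 mod 58 = 42
42 >= 37 → RED

Answer: red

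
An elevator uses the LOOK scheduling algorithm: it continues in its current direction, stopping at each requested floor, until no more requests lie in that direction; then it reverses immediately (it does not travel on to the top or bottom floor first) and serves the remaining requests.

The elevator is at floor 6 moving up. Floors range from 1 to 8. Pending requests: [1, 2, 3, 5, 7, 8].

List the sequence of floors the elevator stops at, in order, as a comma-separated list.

Current: 6, moving UP
Serve above first (ascending): [7, 8]
Then reverse, serve below (descending): [5, 3, 2, 1]

Answer: 7, 8, 5, 3, 2, 1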